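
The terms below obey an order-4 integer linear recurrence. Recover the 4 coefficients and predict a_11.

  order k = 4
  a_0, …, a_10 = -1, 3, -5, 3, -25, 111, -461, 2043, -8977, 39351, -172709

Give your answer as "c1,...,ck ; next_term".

  a_4 = -4·3 + 1·-5 + -4·3 + -4·-1 = -25
  a_5 = -4·-25 + 1·3 + -4·-5 + -4·3 = 111
  a_6 = -4·111 + 1·-25 + -4·3 + -4·-5 = -461
  a_7 = -4·-461 + 1·111 + -4·-25 + -4·3 = 2043
  a_8 = -4·2043 + 1·-461 + -4·111 + -4·-25 = -8977
  a_9 = -4·-8977 + 1·2043 + -4·-461 + -4·111 = 39351
  a_10 = -4·39351 + 1·-8977 + -4·2043 + -4·-461 = -172709
  a_11 = -4·-172709 + 1·39351 + -4·-8977 + -4·2043 = 757923

-4,1,-4,-4 ; 757923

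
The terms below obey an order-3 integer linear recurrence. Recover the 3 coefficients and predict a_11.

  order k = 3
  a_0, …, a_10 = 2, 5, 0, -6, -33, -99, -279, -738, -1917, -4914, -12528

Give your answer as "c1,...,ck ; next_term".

3,0,-3 ; -31833

  a_3 = 3·0 + 0·5 + -3·2 = -6
  a_4 = 3·-6 + 0·0 + -3·5 = -33
  a_5 = 3·-33 + 0·-6 + -3·0 = -99
  a_6 = 3·-99 + 0·-33 + -3·-6 = -279
  a_7 = 3·-279 + 0·-99 + -3·-33 = -738
  a_8 = 3·-738 + 0·-279 + -3·-99 = -1917
  a_9 = 3·-1917 + 0·-738 + -3·-279 = -4914
  a_10 = 3·-4914 + 0·-1917 + -3·-738 = -12528
  a_11 = 3·-12528 + 0·-4914 + -3·-1917 = -31833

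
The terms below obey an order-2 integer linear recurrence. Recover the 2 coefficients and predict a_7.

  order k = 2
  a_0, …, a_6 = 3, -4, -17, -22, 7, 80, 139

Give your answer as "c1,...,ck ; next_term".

2,-3 ; 38

  a_2 = 2·-4 + -3·3 = -17
  a_3 = 2·-17 + -3·-4 = -22
  a_4 = 2·-22 + -3·-17 = 7
  a_5 = 2·7 + -3·-22 = 80
  a_6 = 2·80 + -3·7 = 139
  a_7 = 2·139 + -3·80 = 38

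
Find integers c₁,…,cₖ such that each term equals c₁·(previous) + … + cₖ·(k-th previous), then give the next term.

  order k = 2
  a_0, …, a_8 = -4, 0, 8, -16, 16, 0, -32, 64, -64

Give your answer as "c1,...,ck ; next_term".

  a_2 = -2·0 + -2·-4 = 8
  a_3 = -2·8 + -2·0 = -16
  a_4 = -2·-16 + -2·8 = 16
  a_5 = -2·16 + -2·-16 = 0
  a_6 = -2·0 + -2·16 = -32
  a_7 = -2·-32 + -2·0 = 64
  a_8 = -2·64 + -2·-32 = -64
  a_9 = -2·-64 + -2·64 = 0

-2,-2 ; 0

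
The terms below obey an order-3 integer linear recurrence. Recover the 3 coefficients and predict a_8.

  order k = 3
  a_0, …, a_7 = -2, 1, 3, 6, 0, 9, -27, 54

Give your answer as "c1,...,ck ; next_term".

  a_3 = -1·3 + 3·1 + -3·-2 = 6
  a_4 = -1·6 + 3·3 + -3·1 = 0
  a_5 = -1·0 + 3·6 + -3·3 = 9
  a_6 = -1·9 + 3·0 + -3·6 = -27
  a_7 = -1·-27 + 3·9 + -3·0 = 54
  a_8 = -1·54 + 3·-27 + -3·9 = -162

-1,3,-3 ; -162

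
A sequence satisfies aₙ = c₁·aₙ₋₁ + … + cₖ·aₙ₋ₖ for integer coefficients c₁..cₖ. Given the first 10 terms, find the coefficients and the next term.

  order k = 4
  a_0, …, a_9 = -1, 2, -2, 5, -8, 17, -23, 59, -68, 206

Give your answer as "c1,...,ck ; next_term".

1,3,-2,3 ; -185

  a_4 = 1·5 + 3·-2 + -2·2 + 3·-1 = -8
  a_5 = 1·-8 + 3·5 + -2·-2 + 3·2 = 17
  a_6 = 1·17 + 3·-8 + -2·5 + 3·-2 = -23
  a_7 = 1·-23 + 3·17 + -2·-8 + 3·5 = 59
  a_8 = 1·59 + 3·-23 + -2·17 + 3·-8 = -68
  a_9 = 1·-68 + 3·59 + -2·-23 + 3·17 = 206
  a_10 = 1·206 + 3·-68 + -2·59 + 3·-23 = -185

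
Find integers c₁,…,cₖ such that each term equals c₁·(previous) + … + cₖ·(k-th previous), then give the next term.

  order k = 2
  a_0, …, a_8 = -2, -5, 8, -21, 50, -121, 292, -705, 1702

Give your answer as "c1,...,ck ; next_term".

  a_2 = -2·-5 + 1·-2 = 8
  a_3 = -2·8 + 1·-5 = -21
  a_4 = -2·-21 + 1·8 = 50
  a_5 = -2·50 + 1·-21 = -121
  a_6 = -2·-121 + 1·50 = 292
  a_7 = -2·292 + 1·-121 = -705
  a_8 = -2·-705 + 1·292 = 1702
  a_9 = -2·1702 + 1·-705 = -4109

-2,1 ; -4109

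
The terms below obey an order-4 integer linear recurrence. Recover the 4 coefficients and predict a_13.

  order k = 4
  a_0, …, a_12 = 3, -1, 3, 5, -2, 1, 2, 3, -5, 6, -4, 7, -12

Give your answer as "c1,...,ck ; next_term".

  a_4 = -1·5 + 0·3 + 0·-1 + 1·3 = -2
  a_5 = -1·-2 + 0·5 + 0·3 + 1·-1 = 1
  a_6 = -1·1 + 0·-2 + 0·5 + 1·3 = 2
  a_7 = -1·2 + 0·1 + 0·-2 + 1·5 = 3
  a_8 = -1·3 + 0·2 + 0·1 + 1·-2 = -5
  a_9 = -1·-5 + 0·3 + 0·2 + 1·1 = 6
  a_10 = -1·6 + 0·-5 + 0·3 + 1·2 = -4
  a_11 = -1·-4 + 0·6 + 0·-5 + 1·3 = 7
  a_12 = -1·7 + 0·-4 + 0·6 + 1·-5 = -12
  a_13 = -1·-12 + 0·7 + 0·-4 + 1·6 = 18

-1,0,0,1 ; 18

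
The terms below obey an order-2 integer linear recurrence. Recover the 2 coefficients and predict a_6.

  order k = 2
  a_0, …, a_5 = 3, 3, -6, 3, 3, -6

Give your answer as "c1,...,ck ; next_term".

-1,-1 ; 3

  a_2 = -1·3 + -1·3 = -6
  a_3 = -1·-6 + -1·3 = 3
  a_4 = -1·3 + -1·-6 = 3
  a_5 = -1·3 + -1·3 = -6
  a_6 = -1·-6 + -1·3 = 3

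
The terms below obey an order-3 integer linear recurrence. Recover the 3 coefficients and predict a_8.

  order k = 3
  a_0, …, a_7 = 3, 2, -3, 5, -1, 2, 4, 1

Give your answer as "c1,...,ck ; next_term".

0,1,1 ; 6

  a_3 = 0·-3 + 1·2 + 1·3 = 5
  a_4 = 0·5 + 1·-3 + 1·2 = -1
  a_5 = 0·-1 + 1·5 + 1·-3 = 2
  a_6 = 0·2 + 1·-1 + 1·5 = 4
  a_7 = 0·4 + 1·2 + 1·-1 = 1
  a_8 = 0·1 + 1·4 + 1·2 = 6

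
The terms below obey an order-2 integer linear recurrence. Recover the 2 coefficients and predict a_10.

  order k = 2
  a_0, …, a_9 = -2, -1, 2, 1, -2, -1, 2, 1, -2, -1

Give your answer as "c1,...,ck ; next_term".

0,-1 ; 2

  a_2 = 0·-1 + -1·-2 = 2
  a_3 = 0·2 + -1·-1 = 1
  a_4 = 0·1 + -1·2 = -2
  a_5 = 0·-2 + -1·1 = -1
  a_6 = 0·-1 + -1·-2 = 2
  a_7 = 0·2 + -1·-1 = 1
  a_8 = 0·1 + -1·2 = -2
  a_9 = 0·-2 + -1·1 = -1
  a_10 = 0·-1 + -1·-2 = 2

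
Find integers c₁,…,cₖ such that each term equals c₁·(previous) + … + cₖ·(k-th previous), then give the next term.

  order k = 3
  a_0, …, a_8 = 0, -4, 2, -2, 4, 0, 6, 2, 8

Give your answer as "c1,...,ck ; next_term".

  a_3 = 1·2 + 1·-4 + -1·0 = -2
  a_4 = 1·-2 + 1·2 + -1·-4 = 4
  a_5 = 1·4 + 1·-2 + -1·2 = 0
  a_6 = 1·0 + 1·4 + -1·-2 = 6
  a_7 = 1·6 + 1·0 + -1·4 = 2
  a_8 = 1·2 + 1·6 + -1·0 = 8
  a_9 = 1·8 + 1·2 + -1·6 = 4

1,1,-1 ; 4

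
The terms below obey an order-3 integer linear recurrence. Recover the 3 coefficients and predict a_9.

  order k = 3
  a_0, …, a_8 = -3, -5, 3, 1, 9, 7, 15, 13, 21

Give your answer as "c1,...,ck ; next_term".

  a_3 = 1·3 + 1·-5 + -1·-3 = 1
  a_4 = 1·1 + 1·3 + -1·-5 = 9
  a_5 = 1·9 + 1·1 + -1·3 = 7
  a_6 = 1·7 + 1·9 + -1·1 = 15
  a_7 = 1·15 + 1·7 + -1·9 = 13
  a_8 = 1·13 + 1·15 + -1·7 = 21
  a_9 = 1·21 + 1·13 + -1·15 = 19

1,1,-1 ; 19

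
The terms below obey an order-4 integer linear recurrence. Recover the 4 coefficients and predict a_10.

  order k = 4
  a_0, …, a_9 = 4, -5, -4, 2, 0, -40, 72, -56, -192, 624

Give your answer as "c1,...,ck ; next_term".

-2,-2,4,4 ; -800

  a_4 = -2·2 + -2·-4 + 4·-5 + 4·4 = 0
  a_5 = -2·0 + -2·2 + 4·-4 + 4·-5 = -40
  a_6 = -2·-40 + -2·0 + 4·2 + 4·-4 = 72
  a_7 = -2·72 + -2·-40 + 4·0 + 4·2 = -56
  a_8 = -2·-56 + -2·72 + 4·-40 + 4·0 = -192
  a_9 = -2·-192 + -2·-56 + 4·72 + 4·-40 = 624
  a_10 = -2·624 + -2·-192 + 4·-56 + 4·72 = -800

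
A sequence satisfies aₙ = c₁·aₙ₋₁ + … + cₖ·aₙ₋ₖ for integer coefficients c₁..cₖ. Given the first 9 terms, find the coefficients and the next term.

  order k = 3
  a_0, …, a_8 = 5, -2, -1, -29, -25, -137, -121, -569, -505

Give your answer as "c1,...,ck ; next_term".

  a_3 = 1·-1 + 4·-2 + -4·5 = -29
  a_4 = 1·-29 + 4·-1 + -4·-2 = -25
  a_5 = 1·-25 + 4·-29 + -4·-1 = -137
  a_6 = 1·-137 + 4·-25 + -4·-29 = -121
  a_7 = 1·-121 + 4·-137 + -4·-25 = -569
  a_8 = 1·-569 + 4·-121 + -4·-137 = -505
  a_9 = 1·-505 + 4·-569 + -4·-121 = -2297

1,4,-4 ; -2297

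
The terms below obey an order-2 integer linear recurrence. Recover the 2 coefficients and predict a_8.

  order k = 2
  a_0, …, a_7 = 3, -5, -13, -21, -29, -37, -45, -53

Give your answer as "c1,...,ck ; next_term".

2,-1 ; -61

  a_2 = 2·-5 + -1·3 = -13
  a_3 = 2·-13 + -1·-5 = -21
  a_4 = 2·-21 + -1·-13 = -29
  a_5 = 2·-29 + -1·-21 = -37
  a_6 = 2·-37 + -1·-29 = -45
  a_7 = 2·-45 + -1·-37 = -53
  a_8 = 2·-53 + -1·-45 = -61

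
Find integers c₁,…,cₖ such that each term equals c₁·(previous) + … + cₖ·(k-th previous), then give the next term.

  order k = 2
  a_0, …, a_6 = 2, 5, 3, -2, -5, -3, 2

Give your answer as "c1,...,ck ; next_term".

  a_2 = 1·5 + -1·2 = 3
  a_3 = 1·3 + -1·5 = -2
  a_4 = 1·-2 + -1·3 = -5
  a_5 = 1·-5 + -1·-2 = -3
  a_6 = 1·-3 + -1·-5 = 2
  a_7 = 1·2 + -1·-3 = 5

1,-1 ; 5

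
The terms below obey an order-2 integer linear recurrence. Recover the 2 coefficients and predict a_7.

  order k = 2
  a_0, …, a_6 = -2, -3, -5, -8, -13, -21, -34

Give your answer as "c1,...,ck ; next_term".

  a_2 = 1·-3 + 1·-2 = -5
  a_3 = 1·-5 + 1·-3 = -8
  a_4 = 1·-8 + 1·-5 = -13
  a_5 = 1·-13 + 1·-8 = -21
  a_6 = 1·-21 + 1·-13 = -34
  a_7 = 1·-34 + 1·-21 = -55

1,1 ; -55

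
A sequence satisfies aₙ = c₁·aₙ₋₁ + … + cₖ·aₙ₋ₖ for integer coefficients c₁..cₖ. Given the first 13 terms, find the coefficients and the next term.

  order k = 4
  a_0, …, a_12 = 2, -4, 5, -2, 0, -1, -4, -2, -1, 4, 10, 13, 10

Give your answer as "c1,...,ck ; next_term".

1,0,-1,-1 ; -4

  a_4 = 1·-2 + 0·5 + -1·-4 + -1·2 = 0
  a_5 = 1·0 + 0·-2 + -1·5 + -1·-4 = -1
  a_6 = 1·-1 + 0·0 + -1·-2 + -1·5 = -4
  a_7 = 1·-4 + 0·-1 + -1·0 + -1·-2 = -2
  a_8 = 1·-2 + 0·-4 + -1·-1 + -1·0 = -1
  a_9 = 1·-1 + 0·-2 + -1·-4 + -1·-1 = 4
  a_10 = 1·4 + 0·-1 + -1·-2 + -1·-4 = 10
  a_11 = 1·10 + 0·4 + -1·-1 + -1·-2 = 13
  a_12 = 1·13 + 0·10 + -1·4 + -1·-1 = 10
  a_13 = 1·10 + 0·13 + -1·10 + -1·4 = -4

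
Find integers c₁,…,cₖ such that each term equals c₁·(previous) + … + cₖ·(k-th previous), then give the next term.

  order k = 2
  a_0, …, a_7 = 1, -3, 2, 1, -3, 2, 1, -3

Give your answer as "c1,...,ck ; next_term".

  a_2 = -1·-3 + -1·1 = 2
  a_3 = -1·2 + -1·-3 = 1
  a_4 = -1·1 + -1·2 = -3
  a_5 = -1·-3 + -1·1 = 2
  a_6 = -1·2 + -1·-3 = 1
  a_7 = -1·1 + -1·2 = -3
  a_8 = -1·-3 + -1·1 = 2

-1,-1 ; 2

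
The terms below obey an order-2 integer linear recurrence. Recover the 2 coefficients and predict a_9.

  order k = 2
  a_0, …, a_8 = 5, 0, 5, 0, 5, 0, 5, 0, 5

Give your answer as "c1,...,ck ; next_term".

0,1 ; 0

  a_2 = 0·0 + 1·5 = 5
  a_3 = 0·5 + 1·0 = 0
  a_4 = 0·0 + 1·5 = 5
  a_5 = 0·5 + 1·0 = 0
  a_6 = 0·0 + 1·5 = 5
  a_7 = 0·5 + 1·0 = 0
  a_8 = 0·0 + 1·5 = 5
  a_9 = 0·5 + 1·0 = 0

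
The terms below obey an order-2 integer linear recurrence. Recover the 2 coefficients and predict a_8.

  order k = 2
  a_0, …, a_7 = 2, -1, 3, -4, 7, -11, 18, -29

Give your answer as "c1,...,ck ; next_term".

-1,1 ; 47

  a_2 = -1·-1 + 1·2 = 3
  a_3 = -1·3 + 1·-1 = -4
  a_4 = -1·-4 + 1·3 = 7
  a_5 = -1·7 + 1·-4 = -11
  a_6 = -1·-11 + 1·7 = 18
  a_7 = -1·18 + 1·-11 = -29
  a_8 = -1·-29 + 1·18 = 47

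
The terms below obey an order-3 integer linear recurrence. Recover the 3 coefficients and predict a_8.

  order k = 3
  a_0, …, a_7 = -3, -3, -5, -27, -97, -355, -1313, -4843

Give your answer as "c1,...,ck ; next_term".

  a_3 = 3·-5 + 2·-3 + 2·-3 = -27
  a_4 = 3·-27 + 2·-5 + 2·-3 = -97
  a_5 = 3·-97 + 2·-27 + 2·-5 = -355
  a_6 = 3·-355 + 2·-97 + 2·-27 = -1313
  a_7 = 3·-1313 + 2·-355 + 2·-97 = -4843
  a_8 = 3·-4843 + 2·-1313 + 2·-355 = -17865

3,2,2 ; -17865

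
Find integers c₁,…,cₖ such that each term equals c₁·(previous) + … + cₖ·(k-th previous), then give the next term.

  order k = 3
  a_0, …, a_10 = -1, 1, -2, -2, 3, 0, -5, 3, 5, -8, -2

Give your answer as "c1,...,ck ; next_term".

  a_3 = 0·-2 + -1·1 + 1·-1 = -2
  a_4 = 0·-2 + -1·-2 + 1·1 = 3
  a_5 = 0·3 + -1·-2 + 1·-2 = 0
  a_6 = 0·0 + -1·3 + 1·-2 = -5
  a_7 = 0·-5 + -1·0 + 1·3 = 3
  a_8 = 0·3 + -1·-5 + 1·0 = 5
  a_9 = 0·5 + -1·3 + 1·-5 = -8
  a_10 = 0·-8 + -1·5 + 1·3 = -2
  a_11 = 0·-2 + -1·-8 + 1·5 = 13

0,-1,1 ; 13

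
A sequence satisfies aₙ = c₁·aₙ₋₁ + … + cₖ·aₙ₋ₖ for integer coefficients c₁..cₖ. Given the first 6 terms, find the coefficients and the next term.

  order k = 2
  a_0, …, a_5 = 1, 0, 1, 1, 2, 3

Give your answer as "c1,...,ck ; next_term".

  a_2 = 1·0 + 1·1 = 1
  a_3 = 1·1 + 1·0 = 1
  a_4 = 1·1 + 1·1 = 2
  a_5 = 1·2 + 1·1 = 3
  a_6 = 1·3 + 1·2 = 5

1,1 ; 5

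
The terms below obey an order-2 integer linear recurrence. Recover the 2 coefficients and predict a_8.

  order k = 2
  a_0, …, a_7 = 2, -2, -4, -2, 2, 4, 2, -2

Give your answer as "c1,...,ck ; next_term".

1,-1 ; -4

  a_2 = 1·-2 + -1·2 = -4
  a_3 = 1·-4 + -1·-2 = -2
  a_4 = 1·-2 + -1·-4 = 2
  a_5 = 1·2 + -1·-2 = 4
  a_6 = 1·4 + -1·2 = 2
  a_7 = 1·2 + -1·4 = -2
  a_8 = 1·-2 + -1·2 = -4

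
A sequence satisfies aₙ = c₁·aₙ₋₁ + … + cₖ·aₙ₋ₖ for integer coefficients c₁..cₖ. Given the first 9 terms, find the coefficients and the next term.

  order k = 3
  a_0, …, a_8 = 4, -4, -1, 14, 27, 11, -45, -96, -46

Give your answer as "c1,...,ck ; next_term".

  a_3 = 2·-1 + -3·-4 + 1·4 = 14
  a_4 = 2·14 + -3·-1 + 1·-4 = 27
  a_5 = 2·27 + -3·14 + 1·-1 = 11
  a_6 = 2·11 + -3·27 + 1·14 = -45
  a_7 = 2·-45 + -3·11 + 1·27 = -96
  a_8 = 2·-96 + -3·-45 + 1·11 = -46
  a_9 = 2·-46 + -3·-96 + 1·-45 = 151

2,-3,1 ; 151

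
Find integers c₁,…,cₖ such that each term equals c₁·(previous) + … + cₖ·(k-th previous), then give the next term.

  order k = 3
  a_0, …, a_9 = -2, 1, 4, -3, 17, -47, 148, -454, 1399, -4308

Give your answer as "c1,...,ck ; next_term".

-2,3,-1 ; 13267

  a_3 = -2·4 + 3·1 + -1·-2 = -3
  a_4 = -2·-3 + 3·4 + -1·1 = 17
  a_5 = -2·17 + 3·-3 + -1·4 = -47
  a_6 = -2·-47 + 3·17 + -1·-3 = 148
  a_7 = -2·148 + 3·-47 + -1·17 = -454
  a_8 = -2·-454 + 3·148 + -1·-47 = 1399
  a_9 = -2·1399 + 3·-454 + -1·148 = -4308
  a_10 = -2·-4308 + 3·1399 + -1·-454 = 13267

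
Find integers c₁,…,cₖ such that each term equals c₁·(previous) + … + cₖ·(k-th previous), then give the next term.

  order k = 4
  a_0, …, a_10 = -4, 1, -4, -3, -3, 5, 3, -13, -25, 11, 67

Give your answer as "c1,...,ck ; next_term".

  a_4 = 1·-3 + -2·-4 + 0·1 + 2·-4 = -3
  a_5 = 1·-3 + -2·-3 + 0·-4 + 2·1 = 5
  a_6 = 1·5 + -2·-3 + 0·-3 + 2·-4 = 3
  a_7 = 1·3 + -2·5 + 0·-3 + 2·-3 = -13
  a_8 = 1·-13 + -2·3 + 0·5 + 2·-3 = -25
  a_9 = 1·-25 + -2·-13 + 0·3 + 2·5 = 11
  a_10 = 1·11 + -2·-25 + 0·-13 + 2·3 = 67
  a_11 = 1·67 + -2·11 + 0·-25 + 2·-13 = 19

1,-2,0,2 ; 19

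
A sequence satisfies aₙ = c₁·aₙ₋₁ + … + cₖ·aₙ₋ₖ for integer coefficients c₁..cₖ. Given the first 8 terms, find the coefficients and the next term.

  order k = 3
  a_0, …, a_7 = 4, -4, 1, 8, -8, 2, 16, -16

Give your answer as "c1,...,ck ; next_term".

  a_3 = 0·1 + 0·-4 + 2·4 = 8
  a_4 = 0·8 + 0·1 + 2·-4 = -8
  a_5 = 0·-8 + 0·8 + 2·1 = 2
  a_6 = 0·2 + 0·-8 + 2·8 = 16
  a_7 = 0·16 + 0·2 + 2·-8 = -16
  a_8 = 0·-16 + 0·16 + 2·2 = 4

0,0,2 ; 4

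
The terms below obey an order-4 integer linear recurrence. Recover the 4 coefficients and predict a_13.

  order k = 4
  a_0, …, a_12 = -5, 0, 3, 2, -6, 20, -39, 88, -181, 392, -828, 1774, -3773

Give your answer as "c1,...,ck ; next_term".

  a_4 = -2·2 + 1·3 + 2·0 + 1·-5 = -6
  a_5 = -2·-6 + 1·2 + 2·3 + 1·0 = 20
  a_6 = -2·20 + 1·-6 + 2·2 + 1·3 = -39
  a_7 = -2·-39 + 1·20 + 2·-6 + 1·2 = 88
  a_8 = -2·88 + 1·-39 + 2·20 + 1·-6 = -181
  a_9 = -2·-181 + 1·88 + 2·-39 + 1·20 = 392
  a_10 = -2·392 + 1·-181 + 2·88 + 1·-39 = -828
  a_11 = -2·-828 + 1·392 + 2·-181 + 1·88 = 1774
  a_12 = -2·1774 + 1·-828 + 2·392 + 1·-181 = -3773
  a_13 = -2·-3773 + 1·1774 + 2·-828 + 1·392 = 8056

-2,1,2,1 ; 8056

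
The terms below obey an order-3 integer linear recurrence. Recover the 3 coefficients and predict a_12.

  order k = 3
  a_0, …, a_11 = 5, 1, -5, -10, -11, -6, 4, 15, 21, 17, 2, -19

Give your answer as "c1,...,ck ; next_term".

1,0,-1 ; -36

  a_3 = 1·-5 + 0·1 + -1·5 = -10
  a_4 = 1·-10 + 0·-5 + -1·1 = -11
  a_5 = 1·-11 + 0·-10 + -1·-5 = -6
  a_6 = 1·-6 + 0·-11 + -1·-10 = 4
  a_7 = 1·4 + 0·-6 + -1·-11 = 15
  a_8 = 1·15 + 0·4 + -1·-6 = 21
  a_9 = 1·21 + 0·15 + -1·4 = 17
  a_10 = 1·17 + 0·21 + -1·15 = 2
  a_11 = 1·2 + 0·17 + -1·21 = -19
  a_12 = 1·-19 + 0·2 + -1·17 = -36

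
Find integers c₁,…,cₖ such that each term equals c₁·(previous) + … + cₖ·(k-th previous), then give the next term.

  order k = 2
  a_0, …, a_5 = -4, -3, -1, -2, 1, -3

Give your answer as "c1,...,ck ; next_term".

-1,1 ; 4

  a_2 = -1·-3 + 1·-4 = -1
  a_3 = -1·-1 + 1·-3 = -2
  a_4 = -1·-2 + 1·-1 = 1
  a_5 = -1·1 + 1·-2 = -3
  a_6 = -1·-3 + 1·1 = 4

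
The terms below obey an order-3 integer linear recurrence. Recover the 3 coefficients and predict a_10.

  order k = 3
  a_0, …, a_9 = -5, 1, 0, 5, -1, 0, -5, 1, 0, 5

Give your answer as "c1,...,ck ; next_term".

  a_3 = 0·0 + 0·1 + -1·-5 = 5
  a_4 = 0·5 + 0·0 + -1·1 = -1
  a_5 = 0·-1 + 0·5 + -1·0 = 0
  a_6 = 0·0 + 0·-1 + -1·5 = -5
  a_7 = 0·-5 + 0·0 + -1·-1 = 1
  a_8 = 0·1 + 0·-5 + -1·0 = 0
  a_9 = 0·0 + 0·1 + -1·-5 = 5
  a_10 = 0·5 + 0·0 + -1·1 = -1

0,0,-1 ; -1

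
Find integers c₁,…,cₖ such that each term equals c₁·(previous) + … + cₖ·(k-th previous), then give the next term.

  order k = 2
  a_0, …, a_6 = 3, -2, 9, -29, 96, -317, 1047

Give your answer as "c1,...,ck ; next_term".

-3,1 ; -3458

  a_2 = -3·-2 + 1·3 = 9
  a_3 = -3·9 + 1·-2 = -29
  a_4 = -3·-29 + 1·9 = 96
  a_5 = -3·96 + 1·-29 = -317
  a_6 = -3·-317 + 1·96 = 1047
  a_7 = -3·1047 + 1·-317 = -3458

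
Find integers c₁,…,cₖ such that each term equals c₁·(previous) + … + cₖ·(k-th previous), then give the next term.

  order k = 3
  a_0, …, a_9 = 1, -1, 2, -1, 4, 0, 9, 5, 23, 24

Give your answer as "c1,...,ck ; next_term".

  a_3 = 1·2 + 2·-1 + -1·1 = -1
  a_4 = 1·-1 + 2·2 + -1·-1 = 4
  a_5 = 1·4 + 2·-1 + -1·2 = 0
  a_6 = 1·0 + 2·4 + -1·-1 = 9
  a_7 = 1·9 + 2·0 + -1·4 = 5
  a_8 = 1·5 + 2·9 + -1·0 = 23
  a_9 = 1·23 + 2·5 + -1·9 = 24
  a_10 = 1·24 + 2·23 + -1·5 = 65

1,2,-1 ; 65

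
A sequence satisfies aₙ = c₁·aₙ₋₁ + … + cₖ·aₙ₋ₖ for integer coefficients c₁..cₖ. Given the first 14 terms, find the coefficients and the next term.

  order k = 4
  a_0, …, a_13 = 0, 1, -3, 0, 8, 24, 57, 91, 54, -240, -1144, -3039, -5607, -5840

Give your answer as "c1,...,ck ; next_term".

3,-3,-1,-3 ; 5772

  a_4 = 3·0 + -3·-3 + -1·1 + -3·0 = 8
  a_5 = 3·8 + -3·0 + -1·-3 + -3·1 = 24
  a_6 = 3·24 + -3·8 + -1·0 + -3·-3 = 57
  a_7 = 3·57 + -3·24 + -1·8 + -3·0 = 91
  a_8 = 3·91 + -3·57 + -1·24 + -3·8 = 54
  a_9 = 3·54 + -3·91 + -1·57 + -3·24 = -240
  a_10 = 3·-240 + -3·54 + -1·91 + -3·57 = -1144
  a_11 = 3·-1144 + -3·-240 + -1·54 + -3·91 = -3039
  a_12 = 3·-3039 + -3·-1144 + -1·-240 + -3·54 = -5607
  a_13 = 3·-5607 + -3·-3039 + -1·-1144 + -3·-240 = -5840
  a_14 = 3·-5840 + -3·-5607 + -1·-3039 + -3·-1144 = 5772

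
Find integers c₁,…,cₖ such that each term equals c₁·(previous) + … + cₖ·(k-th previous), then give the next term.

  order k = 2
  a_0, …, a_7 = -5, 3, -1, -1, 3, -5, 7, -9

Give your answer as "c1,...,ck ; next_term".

-2,-1 ; 11

  a_2 = -2·3 + -1·-5 = -1
  a_3 = -2·-1 + -1·3 = -1
  a_4 = -2·-1 + -1·-1 = 3
  a_5 = -2·3 + -1·-1 = -5
  a_6 = -2·-5 + -1·3 = 7
  a_7 = -2·7 + -1·-5 = -9
  a_8 = -2·-9 + -1·7 = 11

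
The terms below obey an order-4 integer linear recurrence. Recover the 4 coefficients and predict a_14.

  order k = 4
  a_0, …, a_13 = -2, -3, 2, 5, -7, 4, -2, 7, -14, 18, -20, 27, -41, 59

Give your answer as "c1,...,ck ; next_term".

  a_4 = -1·5 + 0·2 + 0·-3 + 1·-2 = -7
  a_5 = -1·-7 + 0·5 + 0·2 + 1·-3 = 4
  a_6 = -1·4 + 0·-7 + 0·5 + 1·2 = -2
  a_7 = -1·-2 + 0·4 + 0·-7 + 1·5 = 7
  a_8 = -1·7 + 0·-2 + 0·4 + 1·-7 = -14
  a_9 = -1·-14 + 0·7 + 0·-2 + 1·4 = 18
  a_10 = -1·18 + 0·-14 + 0·7 + 1·-2 = -20
  a_11 = -1·-20 + 0·18 + 0·-14 + 1·7 = 27
  a_12 = -1·27 + 0·-20 + 0·18 + 1·-14 = -41
  a_13 = -1·-41 + 0·27 + 0·-20 + 1·18 = 59
  a_14 = -1·59 + 0·-41 + 0·27 + 1·-20 = -79

-1,0,0,1 ; -79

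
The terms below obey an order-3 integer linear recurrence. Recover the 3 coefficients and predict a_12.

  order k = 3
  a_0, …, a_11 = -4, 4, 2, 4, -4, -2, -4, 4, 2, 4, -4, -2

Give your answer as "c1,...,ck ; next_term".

0,0,-1 ; -4

  a_3 = 0·2 + 0·4 + -1·-4 = 4
  a_4 = 0·4 + 0·2 + -1·4 = -4
  a_5 = 0·-4 + 0·4 + -1·2 = -2
  a_6 = 0·-2 + 0·-4 + -1·4 = -4
  a_7 = 0·-4 + 0·-2 + -1·-4 = 4
  a_8 = 0·4 + 0·-4 + -1·-2 = 2
  a_9 = 0·2 + 0·4 + -1·-4 = 4
  a_10 = 0·4 + 0·2 + -1·4 = -4
  a_11 = 0·-4 + 0·4 + -1·2 = -2
  a_12 = 0·-2 + 0·-4 + -1·4 = -4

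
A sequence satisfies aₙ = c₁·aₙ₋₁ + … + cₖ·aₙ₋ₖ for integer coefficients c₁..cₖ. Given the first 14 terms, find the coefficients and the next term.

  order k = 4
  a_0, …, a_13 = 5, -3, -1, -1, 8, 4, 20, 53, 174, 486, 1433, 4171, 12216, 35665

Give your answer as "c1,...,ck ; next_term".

2,2,1,3 ; 104232

  a_4 = 2·-1 + 2·-1 + 1·-3 + 3·5 = 8
  a_5 = 2·8 + 2·-1 + 1·-1 + 3·-3 = 4
  a_6 = 2·4 + 2·8 + 1·-1 + 3·-1 = 20
  a_7 = 2·20 + 2·4 + 1·8 + 3·-1 = 53
  a_8 = 2·53 + 2·20 + 1·4 + 3·8 = 174
  a_9 = 2·174 + 2·53 + 1·20 + 3·4 = 486
  a_10 = 2·486 + 2·174 + 1·53 + 3·20 = 1433
  a_11 = 2·1433 + 2·486 + 1·174 + 3·53 = 4171
  a_12 = 2·4171 + 2·1433 + 1·486 + 3·174 = 12216
  a_13 = 2·12216 + 2·4171 + 1·1433 + 3·486 = 35665
  a_14 = 2·35665 + 2·12216 + 1·4171 + 3·1433 = 104232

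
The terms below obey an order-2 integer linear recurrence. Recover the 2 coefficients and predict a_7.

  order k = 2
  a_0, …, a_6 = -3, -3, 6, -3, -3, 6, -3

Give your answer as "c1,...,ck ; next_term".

-1,-1 ; -3

  a_2 = -1·-3 + -1·-3 = 6
  a_3 = -1·6 + -1·-3 = -3
  a_4 = -1·-3 + -1·6 = -3
  a_5 = -1·-3 + -1·-3 = 6
  a_6 = -1·6 + -1·-3 = -3
  a_7 = -1·-3 + -1·6 = -3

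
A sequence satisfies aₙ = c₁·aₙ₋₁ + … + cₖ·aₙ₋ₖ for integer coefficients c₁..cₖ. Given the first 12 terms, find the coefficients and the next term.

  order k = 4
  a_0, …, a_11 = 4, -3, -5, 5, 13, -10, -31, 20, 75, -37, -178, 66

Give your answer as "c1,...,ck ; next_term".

  a_4 = 1·5 + -2·-5 + 2·-3 + 1·4 = 13
  a_5 = 1·13 + -2·5 + 2·-5 + 1·-3 = -10
  a_6 = 1·-10 + -2·13 + 2·5 + 1·-5 = -31
  a_7 = 1·-31 + -2·-10 + 2·13 + 1·5 = 20
  a_8 = 1·20 + -2·-31 + 2·-10 + 1·13 = 75
  a_9 = 1·75 + -2·20 + 2·-31 + 1·-10 = -37
  a_10 = 1·-37 + -2·75 + 2·20 + 1·-31 = -178
  a_11 = 1·-178 + -2·-37 + 2·75 + 1·20 = 66
  a_12 = 1·66 + -2·-178 + 2·-37 + 1·75 = 423

1,-2,2,1 ; 423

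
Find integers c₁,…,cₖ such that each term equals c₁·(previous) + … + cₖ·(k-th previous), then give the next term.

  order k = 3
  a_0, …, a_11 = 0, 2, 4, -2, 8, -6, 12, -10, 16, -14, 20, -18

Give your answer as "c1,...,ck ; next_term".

-1,1,1 ; 24

  a_3 = -1·4 + 1·2 + 1·0 = -2
  a_4 = -1·-2 + 1·4 + 1·2 = 8
  a_5 = -1·8 + 1·-2 + 1·4 = -6
  a_6 = -1·-6 + 1·8 + 1·-2 = 12
  a_7 = -1·12 + 1·-6 + 1·8 = -10
  a_8 = -1·-10 + 1·12 + 1·-6 = 16
  a_9 = -1·16 + 1·-10 + 1·12 = -14
  a_10 = -1·-14 + 1·16 + 1·-10 = 20
  a_11 = -1·20 + 1·-14 + 1·16 = -18
  a_12 = -1·-18 + 1·20 + 1·-14 = 24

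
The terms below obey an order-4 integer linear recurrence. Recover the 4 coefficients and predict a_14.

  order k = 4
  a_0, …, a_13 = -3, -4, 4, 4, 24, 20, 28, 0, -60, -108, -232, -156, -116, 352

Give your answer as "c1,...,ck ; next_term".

  a_4 = 0·4 + 2·4 + -1·-4 + -4·-3 = 24
  a_5 = 0·24 + 2·4 + -1·4 + -4·-4 = 20
  a_6 = 0·20 + 2·24 + -1·4 + -4·4 = 28
  a_7 = 0·28 + 2·20 + -1·24 + -4·4 = 0
  a_8 = 0·0 + 2·28 + -1·20 + -4·24 = -60
  a_9 = 0·-60 + 2·0 + -1·28 + -4·20 = -108
  a_10 = 0·-108 + 2·-60 + -1·0 + -4·28 = -232
  a_11 = 0·-232 + 2·-108 + -1·-60 + -4·0 = -156
  a_12 = 0·-156 + 2·-232 + -1·-108 + -4·-60 = -116
  a_13 = 0·-116 + 2·-156 + -1·-232 + -4·-108 = 352
  a_14 = 0·352 + 2·-116 + -1·-156 + -4·-232 = 852

0,2,-1,-4 ; 852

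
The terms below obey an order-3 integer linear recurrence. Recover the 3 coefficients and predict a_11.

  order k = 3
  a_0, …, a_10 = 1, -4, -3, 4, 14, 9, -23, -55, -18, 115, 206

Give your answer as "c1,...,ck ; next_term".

  a_3 = 1·-3 + -2·-4 + -1·1 = 4
  a_4 = 1·4 + -2·-3 + -1·-4 = 14
  a_5 = 1·14 + -2·4 + -1·-3 = 9
  a_6 = 1·9 + -2·14 + -1·4 = -23
  a_7 = 1·-23 + -2·9 + -1·14 = -55
  a_8 = 1·-55 + -2·-23 + -1·9 = -18
  a_9 = 1·-18 + -2·-55 + -1·-23 = 115
  a_10 = 1·115 + -2·-18 + -1·-55 = 206
  a_11 = 1·206 + -2·115 + -1·-18 = -6

1,-2,-1 ; -6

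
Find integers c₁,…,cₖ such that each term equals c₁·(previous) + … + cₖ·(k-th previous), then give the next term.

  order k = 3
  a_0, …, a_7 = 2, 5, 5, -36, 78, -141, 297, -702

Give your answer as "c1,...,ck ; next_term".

-3,-3,-3 ; 1638

  a_3 = -3·5 + -3·5 + -3·2 = -36
  a_4 = -3·-36 + -3·5 + -3·5 = 78
  a_5 = -3·78 + -3·-36 + -3·5 = -141
  a_6 = -3·-141 + -3·78 + -3·-36 = 297
  a_7 = -3·297 + -3·-141 + -3·78 = -702
  a_8 = -3·-702 + -3·297 + -3·-141 = 1638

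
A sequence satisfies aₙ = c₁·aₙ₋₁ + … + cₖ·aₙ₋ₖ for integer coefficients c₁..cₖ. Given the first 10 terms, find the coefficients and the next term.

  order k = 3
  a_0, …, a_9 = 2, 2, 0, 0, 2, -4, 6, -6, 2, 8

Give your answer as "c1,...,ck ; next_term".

  a_3 = -2·0 + -1·2 + 1·2 = 0
  a_4 = -2·0 + -1·0 + 1·2 = 2
  a_5 = -2·2 + -1·0 + 1·0 = -4
  a_6 = -2·-4 + -1·2 + 1·0 = 6
  a_7 = -2·6 + -1·-4 + 1·2 = -6
  a_8 = -2·-6 + -1·6 + 1·-4 = 2
  a_9 = -2·2 + -1·-6 + 1·6 = 8
  a_10 = -2·8 + -1·2 + 1·-6 = -24

-2,-1,1 ; -24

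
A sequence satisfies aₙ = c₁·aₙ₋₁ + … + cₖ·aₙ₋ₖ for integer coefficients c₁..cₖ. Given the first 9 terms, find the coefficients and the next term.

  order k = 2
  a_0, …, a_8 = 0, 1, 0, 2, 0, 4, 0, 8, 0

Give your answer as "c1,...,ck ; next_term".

  a_2 = 0·1 + 2·0 = 0
  a_3 = 0·0 + 2·1 = 2
  a_4 = 0·2 + 2·0 = 0
  a_5 = 0·0 + 2·2 = 4
  a_6 = 0·4 + 2·0 = 0
  a_7 = 0·0 + 2·4 = 8
  a_8 = 0·8 + 2·0 = 0
  a_9 = 0·0 + 2·8 = 16

0,2 ; 16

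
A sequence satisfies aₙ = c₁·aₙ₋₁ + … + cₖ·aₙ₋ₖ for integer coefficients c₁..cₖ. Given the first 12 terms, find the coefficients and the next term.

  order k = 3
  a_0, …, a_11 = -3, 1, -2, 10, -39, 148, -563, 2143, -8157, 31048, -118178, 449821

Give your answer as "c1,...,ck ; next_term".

  a_3 = -4·-2 + -1·1 + -1·-3 = 10
  a_4 = -4·10 + -1·-2 + -1·1 = -39
  a_5 = -4·-39 + -1·10 + -1·-2 = 148
  a_6 = -4·148 + -1·-39 + -1·10 = -563
  a_7 = -4·-563 + -1·148 + -1·-39 = 2143
  a_8 = -4·2143 + -1·-563 + -1·148 = -8157
  a_9 = -4·-8157 + -1·2143 + -1·-563 = 31048
  a_10 = -4·31048 + -1·-8157 + -1·2143 = -118178
  a_11 = -4·-118178 + -1·31048 + -1·-8157 = 449821
  a_12 = -4·449821 + -1·-118178 + -1·31048 = -1712154

-4,-1,-1 ; -1712154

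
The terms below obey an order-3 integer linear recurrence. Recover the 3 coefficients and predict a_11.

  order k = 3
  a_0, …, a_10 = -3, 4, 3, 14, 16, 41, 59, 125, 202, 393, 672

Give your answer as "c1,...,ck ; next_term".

  a_3 = 1·3 + 2·4 + -1·-3 = 14
  a_4 = 1·14 + 2·3 + -1·4 = 16
  a_5 = 1·16 + 2·14 + -1·3 = 41
  a_6 = 1·41 + 2·16 + -1·14 = 59
  a_7 = 1·59 + 2·41 + -1·16 = 125
  a_8 = 1·125 + 2·59 + -1·41 = 202
  a_9 = 1·202 + 2·125 + -1·59 = 393
  a_10 = 1·393 + 2·202 + -1·125 = 672
  a_11 = 1·672 + 2·393 + -1·202 = 1256

1,2,-1 ; 1256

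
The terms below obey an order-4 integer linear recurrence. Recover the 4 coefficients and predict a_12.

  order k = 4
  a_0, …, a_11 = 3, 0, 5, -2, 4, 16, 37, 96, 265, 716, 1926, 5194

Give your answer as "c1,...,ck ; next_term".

  a_4 = 2·-2 + 1·5 + 2·0 + 1·3 = 4
  a_5 = 2·4 + 1·-2 + 2·5 + 1·0 = 16
  a_6 = 2·16 + 1·4 + 2·-2 + 1·5 = 37
  a_7 = 2·37 + 1·16 + 2·4 + 1·-2 = 96
  a_8 = 2·96 + 1·37 + 2·16 + 1·4 = 265
  a_9 = 2·265 + 1·96 + 2·37 + 1·16 = 716
  a_10 = 2·716 + 1·265 + 2·96 + 1·37 = 1926
  a_11 = 2·1926 + 1·716 + 2·265 + 1·96 = 5194
  a_12 = 2·5194 + 1·1926 + 2·716 + 1·265 = 14011

2,1,2,1 ; 14011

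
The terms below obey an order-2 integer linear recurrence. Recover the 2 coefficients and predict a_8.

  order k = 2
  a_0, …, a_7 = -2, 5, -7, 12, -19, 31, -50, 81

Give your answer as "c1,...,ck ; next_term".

-1,1 ; -131

  a_2 = -1·5 + 1·-2 = -7
  a_3 = -1·-7 + 1·5 = 12
  a_4 = -1·12 + 1·-7 = -19
  a_5 = -1·-19 + 1·12 = 31
  a_6 = -1·31 + 1·-19 = -50
  a_7 = -1·-50 + 1·31 = 81
  a_8 = -1·81 + 1·-50 = -131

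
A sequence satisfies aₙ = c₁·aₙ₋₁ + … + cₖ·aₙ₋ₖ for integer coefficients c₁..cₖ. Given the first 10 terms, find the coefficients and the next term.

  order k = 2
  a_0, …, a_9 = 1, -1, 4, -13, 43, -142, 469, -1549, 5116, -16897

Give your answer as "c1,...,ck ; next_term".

-3,1 ; 55807

  a_2 = -3·-1 + 1·1 = 4
  a_3 = -3·4 + 1·-1 = -13
  a_4 = -3·-13 + 1·4 = 43
  a_5 = -3·43 + 1·-13 = -142
  a_6 = -3·-142 + 1·43 = 469
  a_7 = -3·469 + 1·-142 = -1549
  a_8 = -3·-1549 + 1·469 = 5116
  a_9 = -3·5116 + 1·-1549 = -16897
  a_10 = -3·-16897 + 1·5116 = 55807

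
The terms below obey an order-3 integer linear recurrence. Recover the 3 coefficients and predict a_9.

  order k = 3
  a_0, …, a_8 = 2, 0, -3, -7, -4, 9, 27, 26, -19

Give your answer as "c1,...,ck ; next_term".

1,-1,-2 ; -99

  a_3 = 1·-3 + -1·0 + -2·2 = -7
  a_4 = 1·-7 + -1·-3 + -2·0 = -4
  a_5 = 1·-4 + -1·-7 + -2·-3 = 9
  a_6 = 1·9 + -1·-4 + -2·-7 = 27
  a_7 = 1·27 + -1·9 + -2·-4 = 26
  a_8 = 1·26 + -1·27 + -2·9 = -19
  a_9 = 1·-19 + -1·26 + -2·27 = -99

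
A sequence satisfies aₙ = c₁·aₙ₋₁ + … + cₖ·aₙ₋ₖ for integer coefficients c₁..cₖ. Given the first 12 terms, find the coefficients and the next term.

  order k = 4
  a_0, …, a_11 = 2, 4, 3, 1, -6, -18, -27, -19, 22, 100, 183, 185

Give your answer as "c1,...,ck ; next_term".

2,-2,0,-1 ; -18

  a_4 = 2·1 + -2·3 + 0·4 + -1·2 = -6
  a_5 = 2·-6 + -2·1 + 0·3 + -1·4 = -18
  a_6 = 2·-18 + -2·-6 + 0·1 + -1·3 = -27
  a_7 = 2·-27 + -2·-18 + 0·-6 + -1·1 = -19
  a_8 = 2·-19 + -2·-27 + 0·-18 + -1·-6 = 22
  a_9 = 2·22 + -2·-19 + 0·-27 + -1·-18 = 100
  a_10 = 2·100 + -2·22 + 0·-19 + -1·-27 = 183
  a_11 = 2·183 + -2·100 + 0·22 + -1·-19 = 185
  a_12 = 2·185 + -2·183 + 0·100 + -1·22 = -18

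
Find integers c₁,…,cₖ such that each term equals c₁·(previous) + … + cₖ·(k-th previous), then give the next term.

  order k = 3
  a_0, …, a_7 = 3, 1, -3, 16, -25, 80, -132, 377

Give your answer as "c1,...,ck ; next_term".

-1,4,3 ; -665

  a_3 = -1·-3 + 4·1 + 3·3 = 16
  a_4 = -1·16 + 4·-3 + 3·1 = -25
  a_5 = -1·-25 + 4·16 + 3·-3 = 80
  a_6 = -1·80 + 4·-25 + 3·16 = -132
  a_7 = -1·-132 + 4·80 + 3·-25 = 377
  a_8 = -1·377 + 4·-132 + 3·80 = -665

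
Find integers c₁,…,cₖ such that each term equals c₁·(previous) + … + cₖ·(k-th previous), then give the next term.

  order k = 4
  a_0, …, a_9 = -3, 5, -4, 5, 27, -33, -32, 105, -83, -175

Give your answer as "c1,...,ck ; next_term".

  a_4 = 0·5 + -2·-4 + 2·5 + -3·-3 = 27
  a_5 = 0·27 + -2·5 + 2·-4 + -3·5 = -33
  a_6 = 0·-33 + -2·27 + 2·5 + -3·-4 = -32
  a_7 = 0·-32 + -2·-33 + 2·27 + -3·5 = 105
  a_8 = 0·105 + -2·-32 + 2·-33 + -3·27 = -83
  a_9 = 0·-83 + -2·105 + 2·-32 + -3·-33 = -175
  a_10 = 0·-175 + -2·-83 + 2·105 + -3·-32 = 472

0,-2,2,-3 ; 472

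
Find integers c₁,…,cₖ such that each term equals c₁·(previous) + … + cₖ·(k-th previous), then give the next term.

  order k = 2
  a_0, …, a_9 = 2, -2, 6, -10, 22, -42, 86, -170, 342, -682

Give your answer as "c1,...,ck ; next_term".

-1,2 ; 1366

  a_2 = -1·-2 + 2·2 = 6
  a_3 = -1·6 + 2·-2 = -10
  a_4 = -1·-10 + 2·6 = 22
  a_5 = -1·22 + 2·-10 = -42
  a_6 = -1·-42 + 2·22 = 86
  a_7 = -1·86 + 2·-42 = -170
  a_8 = -1·-170 + 2·86 = 342
  a_9 = -1·342 + 2·-170 = -682
  a_10 = -1·-682 + 2·342 = 1366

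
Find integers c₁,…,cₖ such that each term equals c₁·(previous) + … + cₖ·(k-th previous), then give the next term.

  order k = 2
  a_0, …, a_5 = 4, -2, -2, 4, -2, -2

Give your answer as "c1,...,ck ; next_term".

-1,-1 ; 4

  a_2 = -1·-2 + -1·4 = -2
  a_3 = -1·-2 + -1·-2 = 4
  a_4 = -1·4 + -1·-2 = -2
  a_5 = -1·-2 + -1·4 = -2
  a_6 = -1·-2 + -1·-2 = 4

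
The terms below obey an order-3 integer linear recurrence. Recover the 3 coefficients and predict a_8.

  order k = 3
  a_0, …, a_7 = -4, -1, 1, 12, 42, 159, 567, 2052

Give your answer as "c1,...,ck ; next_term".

3,3,-3 ; 7380

  a_3 = 3·1 + 3·-1 + -3·-4 = 12
  a_4 = 3·12 + 3·1 + -3·-1 = 42
  a_5 = 3·42 + 3·12 + -3·1 = 159
  a_6 = 3·159 + 3·42 + -3·12 = 567
  a_7 = 3·567 + 3·159 + -3·42 = 2052
  a_8 = 3·2052 + 3·567 + -3·159 = 7380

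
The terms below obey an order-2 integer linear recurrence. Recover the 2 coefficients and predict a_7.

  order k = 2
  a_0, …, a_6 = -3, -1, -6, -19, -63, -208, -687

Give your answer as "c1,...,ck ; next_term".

3,1 ; -2269

  a_2 = 3·-1 + 1·-3 = -6
  a_3 = 3·-6 + 1·-1 = -19
  a_4 = 3·-19 + 1·-6 = -63
  a_5 = 3·-63 + 1·-19 = -208
  a_6 = 3·-208 + 1·-63 = -687
  a_7 = 3·-687 + 1·-208 = -2269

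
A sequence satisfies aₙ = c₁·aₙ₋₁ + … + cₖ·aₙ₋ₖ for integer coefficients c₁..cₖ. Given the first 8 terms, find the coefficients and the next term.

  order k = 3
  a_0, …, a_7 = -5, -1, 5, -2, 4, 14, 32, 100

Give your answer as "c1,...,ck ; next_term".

2,2,2 ; 292

  a_3 = 2·5 + 2·-1 + 2·-5 = -2
  a_4 = 2·-2 + 2·5 + 2·-1 = 4
  a_5 = 2·4 + 2·-2 + 2·5 = 14
  a_6 = 2·14 + 2·4 + 2·-2 = 32
  a_7 = 2·32 + 2·14 + 2·4 = 100
  a_8 = 2·100 + 2·32 + 2·14 = 292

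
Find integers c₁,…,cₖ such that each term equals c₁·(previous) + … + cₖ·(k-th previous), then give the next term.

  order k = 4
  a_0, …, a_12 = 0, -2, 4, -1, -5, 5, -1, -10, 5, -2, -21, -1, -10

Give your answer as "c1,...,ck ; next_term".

  a_4 = 1·-1 + 0·4 + 2·-2 + -1·0 = -5
  a_5 = 1·-5 + 0·-1 + 2·4 + -1·-2 = 5
  a_6 = 1·5 + 0·-5 + 2·-1 + -1·4 = -1
  a_7 = 1·-1 + 0·5 + 2·-5 + -1·-1 = -10
  a_8 = 1·-10 + 0·-1 + 2·5 + -1·-5 = 5
  a_9 = 1·5 + 0·-10 + 2·-1 + -1·5 = -2
  a_10 = 1·-2 + 0·5 + 2·-10 + -1·-1 = -21
  a_11 = 1·-21 + 0·-2 + 2·5 + -1·-10 = -1
  a_12 = 1·-1 + 0·-21 + 2·-2 + -1·5 = -10
  a_13 = 1·-10 + 0·-1 + 2·-21 + -1·-2 = -50

1,0,2,-1 ; -50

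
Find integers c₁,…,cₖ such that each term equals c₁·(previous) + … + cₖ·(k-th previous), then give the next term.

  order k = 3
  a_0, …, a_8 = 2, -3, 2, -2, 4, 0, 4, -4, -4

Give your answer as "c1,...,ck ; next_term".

  a_3 = 1·2 + 0·-3 + -2·2 = -2
  a_4 = 1·-2 + 0·2 + -2·-3 = 4
  a_5 = 1·4 + 0·-2 + -2·2 = 0
  a_6 = 1·0 + 0·4 + -2·-2 = 4
  a_7 = 1·4 + 0·0 + -2·4 = -4
  a_8 = 1·-4 + 0·4 + -2·0 = -4
  a_9 = 1·-4 + 0·-4 + -2·4 = -12

1,0,-2 ; -12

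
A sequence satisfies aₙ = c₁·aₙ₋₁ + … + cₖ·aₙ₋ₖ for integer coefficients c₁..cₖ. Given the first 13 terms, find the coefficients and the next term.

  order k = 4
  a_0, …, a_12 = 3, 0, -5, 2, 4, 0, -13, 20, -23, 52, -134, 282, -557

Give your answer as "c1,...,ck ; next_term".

-2,-1,-2,1 ; 1152

  a_4 = -2·2 + -1·-5 + -2·0 + 1·3 = 4
  a_5 = -2·4 + -1·2 + -2·-5 + 1·0 = 0
  a_6 = -2·0 + -1·4 + -2·2 + 1·-5 = -13
  a_7 = -2·-13 + -1·0 + -2·4 + 1·2 = 20
  a_8 = -2·20 + -1·-13 + -2·0 + 1·4 = -23
  a_9 = -2·-23 + -1·20 + -2·-13 + 1·0 = 52
  a_10 = -2·52 + -1·-23 + -2·20 + 1·-13 = -134
  a_11 = -2·-134 + -1·52 + -2·-23 + 1·20 = 282
  a_12 = -2·282 + -1·-134 + -2·52 + 1·-23 = -557
  a_13 = -2·-557 + -1·282 + -2·-134 + 1·52 = 1152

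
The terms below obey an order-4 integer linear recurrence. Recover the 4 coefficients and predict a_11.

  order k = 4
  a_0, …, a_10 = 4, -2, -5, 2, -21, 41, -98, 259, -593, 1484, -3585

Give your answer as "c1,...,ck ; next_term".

-1,3,-2,-2 ; 8705

  a_4 = -1·2 + 3·-5 + -2·-2 + -2·4 = -21
  a_5 = -1·-21 + 3·2 + -2·-5 + -2·-2 = 41
  a_6 = -1·41 + 3·-21 + -2·2 + -2·-5 = -98
  a_7 = -1·-98 + 3·41 + -2·-21 + -2·2 = 259
  a_8 = -1·259 + 3·-98 + -2·41 + -2·-21 = -593
  a_9 = -1·-593 + 3·259 + -2·-98 + -2·41 = 1484
  a_10 = -1·1484 + 3·-593 + -2·259 + -2·-98 = -3585
  a_11 = -1·-3585 + 3·1484 + -2·-593 + -2·259 = 8705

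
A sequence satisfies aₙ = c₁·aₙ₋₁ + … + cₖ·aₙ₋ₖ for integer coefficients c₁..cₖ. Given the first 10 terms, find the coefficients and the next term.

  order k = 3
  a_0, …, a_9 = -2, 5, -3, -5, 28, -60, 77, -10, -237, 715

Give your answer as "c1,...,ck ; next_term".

  a_3 = -2·-3 + -1·5 + 3·-2 = -5
  a_4 = -2·-5 + -1·-3 + 3·5 = 28
  a_5 = -2·28 + -1·-5 + 3·-3 = -60
  a_6 = -2·-60 + -1·28 + 3·-5 = 77
  a_7 = -2·77 + -1·-60 + 3·28 = -10
  a_8 = -2·-10 + -1·77 + 3·-60 = -237
  a_9 = -2·-237 + -1·-10 + 3·77 = 715
  a_10 = -2·715 + -1·-237 + 3·-10 = -1223

-2,-1,3 ; -1223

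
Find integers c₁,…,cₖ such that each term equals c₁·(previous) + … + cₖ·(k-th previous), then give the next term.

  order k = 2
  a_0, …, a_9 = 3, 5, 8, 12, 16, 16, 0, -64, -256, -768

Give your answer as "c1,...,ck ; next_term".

4,-4 ; -2048

  a_2 = 4·5 + -4·3 = 8
  a_3 = 4·8 + -4·5 = 12
  a_4 = 4·12 + -4·8 = 16
  a_5 = 4·16 + -4·12 = 16
  a_6 = 4·16 + -4·16 = 0
  a_7 = 4·0 + -4·16 = -64
  a_8 = 4·-64 + -4·0 = -256
  a_9 = 4·-256 + -4·-64 = -768
  a_10 = 4·-768 + -4·-256 = -2048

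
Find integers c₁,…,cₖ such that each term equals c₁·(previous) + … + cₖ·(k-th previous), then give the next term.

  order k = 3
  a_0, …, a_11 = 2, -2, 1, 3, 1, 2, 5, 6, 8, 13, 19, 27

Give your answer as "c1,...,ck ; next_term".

1,0,1 ; 40

  a_3 = 1·1 + 0·-2 + 1·2 = 3
  a_4 = 1·3 + 0·1 + 1·-2 = 1
  a_5 = 1·1 + 0·3 + 1·1 = 2
  a_6 = 1·2 + 0·1 + 1·3 = 5
  a_7 = 1·5 + 0·2 + 1·1 = 6
  a_8 = 1·6 + 0·5 + 1·2 = 8
  a_9 = 1·8 + 0·6 + 1·5 = 13
  a_10 = 1·13 + 0·8 + 1·6 = 19
  a_11 = 1·19 + 0·13 + 1·8 = 27
  a_12 = 1·27 + 0·19 + 1·13 = 40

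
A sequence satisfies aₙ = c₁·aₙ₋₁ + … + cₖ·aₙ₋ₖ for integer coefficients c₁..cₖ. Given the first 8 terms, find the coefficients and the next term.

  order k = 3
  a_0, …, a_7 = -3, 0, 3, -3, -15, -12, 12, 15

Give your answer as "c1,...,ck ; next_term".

  a_3 = 2·3 + -3·0 + 3·-3 = -3
  a_4 = 2·-3 + -3·3 + 3·0 = -15
  a_5 = 2·-15 + -3·-3 + 3·3 = -12
  a_6 = 2·-12 + -3·-15 + 3·-3 = 12
  a_7 = 2·12 + -3·-12 + 3·-15 = 15
  a_8 = 2·15 + -3·12 + 3·-12 = -42

2,-3,3 ; -42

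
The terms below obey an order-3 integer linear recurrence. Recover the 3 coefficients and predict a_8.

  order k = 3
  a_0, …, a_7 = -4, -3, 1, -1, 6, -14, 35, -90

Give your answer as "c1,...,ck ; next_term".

-2,1,-1 ; 229

  a_3 = -2·1 + 1·-3 + -1·-4 = -1
  a_4 = -2·-1 + 1·1 + -1·-3 = 6
  a_5 = -2·6 + 1·-1 + -1·1 = -14
  a_6 = -2·-14 + 1·6 + -1·-1 = 35
  a_7 = -2·35 + 1·-14 + -1·6 = -90
  a_8 = -2·-90 + 1·35 + -1·-14 = 229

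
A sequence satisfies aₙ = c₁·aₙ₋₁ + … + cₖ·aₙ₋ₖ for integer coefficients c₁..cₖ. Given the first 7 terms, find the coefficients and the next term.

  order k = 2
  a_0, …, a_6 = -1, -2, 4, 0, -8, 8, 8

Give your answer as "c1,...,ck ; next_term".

-1,-2 ; -24

  a_2 = -1·-2 + -2·-1 = 4
  a_3 = -1·4 + -2·-2 = 0
  a_4 = -1·0 + -2·4 = -8
  a_5 = -1·-8 + -2·0 = 8
  a_6 = -1·8 + -2·-8 = 8
  a_7 = -1·8 + -2·8 = -24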